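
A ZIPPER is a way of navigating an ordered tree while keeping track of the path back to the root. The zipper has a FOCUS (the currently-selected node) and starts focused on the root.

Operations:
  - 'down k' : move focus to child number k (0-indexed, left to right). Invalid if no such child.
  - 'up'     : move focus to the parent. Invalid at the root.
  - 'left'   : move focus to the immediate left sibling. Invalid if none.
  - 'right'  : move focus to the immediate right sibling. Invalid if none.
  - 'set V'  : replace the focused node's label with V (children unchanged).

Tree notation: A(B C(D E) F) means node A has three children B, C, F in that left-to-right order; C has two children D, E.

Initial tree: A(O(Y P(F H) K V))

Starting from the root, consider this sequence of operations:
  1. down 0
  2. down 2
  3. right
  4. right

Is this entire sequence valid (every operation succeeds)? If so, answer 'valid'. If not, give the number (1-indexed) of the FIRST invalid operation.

Answer: 4

Derivation:
Step 1 (down 0): focus=O path=0 depth=1 children=['Y', 'P', 'K', 'V'] left=[] right=[] parent=A
Step 2 (down 2): focus=K path=0/2 depth=2 children=[] left=['Y', 'P'] right=['V'] parent=O
Step 3 (right): focus=V path=0/3 depth=2 children=[] left=['Y', 'P', 'K'] right=[] parent=O
Step 4 (right): INVALID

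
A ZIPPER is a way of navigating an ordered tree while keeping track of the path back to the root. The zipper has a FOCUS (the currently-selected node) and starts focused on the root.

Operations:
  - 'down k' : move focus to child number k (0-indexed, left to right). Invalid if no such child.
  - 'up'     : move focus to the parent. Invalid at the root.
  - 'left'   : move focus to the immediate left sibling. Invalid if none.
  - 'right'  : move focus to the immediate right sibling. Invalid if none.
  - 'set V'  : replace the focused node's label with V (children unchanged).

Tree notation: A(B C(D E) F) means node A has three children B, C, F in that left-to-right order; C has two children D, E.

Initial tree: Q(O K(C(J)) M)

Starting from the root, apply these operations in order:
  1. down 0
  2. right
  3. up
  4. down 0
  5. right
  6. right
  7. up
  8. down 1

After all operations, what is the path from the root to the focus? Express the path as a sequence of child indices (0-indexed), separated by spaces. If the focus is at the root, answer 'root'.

Step 1 (down 0): focus=O path=0 depth=1 children=[] left=[] right=['K', 'M'] parent=Q
Step 2 (right): focus=K path=1 depth=1 children=['C'] left=['O'] right=['M'] parent=Q
Step 3 (up): focus=Q path=root depth=0 children=['O', 'K', 'M'] (at root)
Step 4 (down 0): focus=O path=0 depth=1 children=[] left=[] right=['K', 'M'] parent=Q
Step 5 (right): focus=K path=1 depth=1 children=['C'] left=['O'] right=['M'] parent=Q
Step 6 (right): focus=M path=2 depth=1 children=[] left=['O', 'K'] right=[] parent=Q
Step 7 (up): focus=Q path=root depth=0 children=['O', 'K', 'M'] (at root)
Step 8 (down 1): focus=K path=1 depth=1 children=['C'] left=['O'] right=['M'] parent=Q

Answer: 1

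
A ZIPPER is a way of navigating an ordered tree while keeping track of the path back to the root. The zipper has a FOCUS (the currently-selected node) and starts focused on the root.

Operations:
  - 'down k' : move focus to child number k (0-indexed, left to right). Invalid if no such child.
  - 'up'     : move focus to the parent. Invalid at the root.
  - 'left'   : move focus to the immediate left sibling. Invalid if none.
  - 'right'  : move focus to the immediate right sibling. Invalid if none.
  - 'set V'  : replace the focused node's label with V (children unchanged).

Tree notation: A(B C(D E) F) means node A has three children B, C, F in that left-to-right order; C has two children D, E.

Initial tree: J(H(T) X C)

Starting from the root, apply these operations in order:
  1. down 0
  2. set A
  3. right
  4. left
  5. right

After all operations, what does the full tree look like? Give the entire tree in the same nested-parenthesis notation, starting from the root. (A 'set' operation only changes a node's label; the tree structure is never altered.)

Step 1 (down 0): focus=H path=0 depth=1 children=['T'] left=[] right=['X', 'C'] parent=J
Step 2 (set A): focus=A path=0 depth=1 children=['T'] left=[] right=['X', 'C'] parent=J
Step 3 (right): focus=X path=1 depth=1 children=[] left=['A'] right=['C'] parent=J
Step 4 (left): focus=A path=0 depth=1 children=['T'] left=[] right=['X', 'C'] parent=J
Step 5 (right): focus=X path=1 depth=1 children=[] left=['A'] right=['C'] parent=J

Answer: J(A(T) X C)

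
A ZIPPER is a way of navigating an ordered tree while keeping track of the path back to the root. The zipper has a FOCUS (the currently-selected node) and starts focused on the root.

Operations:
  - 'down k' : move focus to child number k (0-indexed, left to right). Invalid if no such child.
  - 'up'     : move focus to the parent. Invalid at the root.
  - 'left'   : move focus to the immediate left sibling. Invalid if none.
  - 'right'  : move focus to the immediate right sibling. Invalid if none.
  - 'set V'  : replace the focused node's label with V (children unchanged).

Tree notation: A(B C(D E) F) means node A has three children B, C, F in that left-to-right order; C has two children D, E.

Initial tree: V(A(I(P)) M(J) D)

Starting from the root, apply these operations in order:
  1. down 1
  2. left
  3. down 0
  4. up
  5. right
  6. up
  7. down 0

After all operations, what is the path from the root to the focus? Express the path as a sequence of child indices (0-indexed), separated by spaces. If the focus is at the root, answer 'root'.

Step 1 (down 1): focus=M path=1 depth=1 children=['J'] left=['A'] right=['D'] parent=V
Step 2 (left): focus=A path=0 depth=1 children=['I'] left=[] right=['M', 'D'] parent=V
Step 3 (down 0): focus=I path=0/0 depth=2 children=['P'] left=[] right=[] parent=A
Step 4 (up): focus=A path=0 depth=1 children=['I'] left=[] right=['M', 'D'] parent=V
Step 5 (right): focus=M path=1 depth=1 children=['J'] left=['A'] right=['D'] parent=V
Step 6 (up): focus=V path=root depth=0 children=['A', 'M', 'D'] (at root)
Step 7 (down 0): focus=A path=0 depth=1 children=['I'] left=[] right=['M', 'D'] parent=V

Answer: 0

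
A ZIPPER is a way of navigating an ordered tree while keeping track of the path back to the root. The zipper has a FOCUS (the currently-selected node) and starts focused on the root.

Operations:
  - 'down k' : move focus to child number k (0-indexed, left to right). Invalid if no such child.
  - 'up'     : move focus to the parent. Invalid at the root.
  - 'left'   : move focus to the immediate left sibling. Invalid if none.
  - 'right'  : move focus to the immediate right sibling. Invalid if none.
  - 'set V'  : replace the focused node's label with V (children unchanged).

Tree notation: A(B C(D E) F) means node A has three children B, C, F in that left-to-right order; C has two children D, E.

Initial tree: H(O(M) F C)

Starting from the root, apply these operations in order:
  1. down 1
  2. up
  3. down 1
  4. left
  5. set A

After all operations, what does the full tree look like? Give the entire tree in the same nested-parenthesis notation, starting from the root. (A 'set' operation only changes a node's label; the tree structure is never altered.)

Step 1 (down 1): focus=F path=1 depth=1 children=[] left=['O'] right=['C'] parent=H
Step 2 (up): focus=H path=root depth=0 children=['O', 'F', 'C'] (at root)
Step 3 (down 1): focus=F path=1 depth=1 children=[] left=['O'] right=['C'] parent=H
Step 4 (left): focus=O path=0 depth=1 children=['M'] left=[] right=['F', 'C'] parent=H
Step 5 (set A): focus=A path=0 depth=1 children=['M'] left=[] right=['F', 'C'] parent=H

Answer: H(A(M) F C)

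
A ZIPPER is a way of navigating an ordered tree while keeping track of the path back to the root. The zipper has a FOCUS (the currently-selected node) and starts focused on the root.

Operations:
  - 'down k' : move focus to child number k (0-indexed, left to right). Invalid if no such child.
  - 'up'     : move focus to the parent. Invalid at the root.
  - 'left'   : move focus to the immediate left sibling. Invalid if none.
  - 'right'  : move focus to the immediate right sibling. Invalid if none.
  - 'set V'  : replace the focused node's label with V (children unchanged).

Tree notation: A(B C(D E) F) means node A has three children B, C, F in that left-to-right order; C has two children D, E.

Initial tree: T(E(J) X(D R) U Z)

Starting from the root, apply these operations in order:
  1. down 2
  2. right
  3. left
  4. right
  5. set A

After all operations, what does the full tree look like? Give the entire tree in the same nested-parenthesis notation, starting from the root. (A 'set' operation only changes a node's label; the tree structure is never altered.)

Answer: T(E(J) X(D R) U A)

Derivation:
Step 1 (down 2): focus=U path=2 depth=1 children=[] left=['E', 'X'] right=['Z'] parent=T
Step 2 (right): focus=Z path=3 depth=1 children=[] left=['E', 'X', 'U'] right=[] parent=T
Step 3 (left): focus=U path=2 depth=1 children=[] left=['E', 'X'] right=['Z'] parent=T
Step 4 (right): focus=Z path=3 depth=1 children=[] left=['E', 'X', 'U'] right=[] parent=T
Step 5 (set A): focus=A path=3 depth=1 children=[] left=['E', 'X', 'U'] right=[] parent=T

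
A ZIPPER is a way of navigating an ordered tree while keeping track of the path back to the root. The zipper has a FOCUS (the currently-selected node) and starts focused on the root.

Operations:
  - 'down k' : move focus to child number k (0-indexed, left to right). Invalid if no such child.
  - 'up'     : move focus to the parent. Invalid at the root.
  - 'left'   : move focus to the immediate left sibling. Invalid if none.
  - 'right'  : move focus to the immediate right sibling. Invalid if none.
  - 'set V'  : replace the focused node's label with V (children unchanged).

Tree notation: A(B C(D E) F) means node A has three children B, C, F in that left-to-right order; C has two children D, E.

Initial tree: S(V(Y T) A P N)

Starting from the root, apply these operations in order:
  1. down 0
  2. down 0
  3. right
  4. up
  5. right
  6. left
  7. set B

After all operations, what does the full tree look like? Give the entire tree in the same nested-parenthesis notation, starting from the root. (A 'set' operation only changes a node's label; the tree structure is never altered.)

Step 1 (down 0): focus=V path=0 depth=1 children=['Y', 'T'] left=[] right=['A', 'P', 'N'] parent=S
Step 2 (down 0): focus=Y path=0/0 depth=2 children=[] left=[] right=['T'] parent=V
Step 3 (right): focus=T path=0/1 depth=2 children=[] left=['Y'] right=[] parent=V
Step 4 (up): focus=V path=0 depth=1 children=['Y', 'T'] left=[] right=['A', 'P', 'N'] parent=S
Step 5 (right): focus=A path=1 depth=1 children=[] left=['V'] right=['P', 'N'] parent=S
Step 6 (left): focus=V path=0 depth=1 children=['Y', 'T'] left=[] right=['A', 'P', 'N'] parent=S
Step 7 (set B): focus=B path=0 depth=1 children=['Y', 'T'] left=[] right=['A', 'P', 'N'] parent=S

Answer: S(B(Y T) A P N)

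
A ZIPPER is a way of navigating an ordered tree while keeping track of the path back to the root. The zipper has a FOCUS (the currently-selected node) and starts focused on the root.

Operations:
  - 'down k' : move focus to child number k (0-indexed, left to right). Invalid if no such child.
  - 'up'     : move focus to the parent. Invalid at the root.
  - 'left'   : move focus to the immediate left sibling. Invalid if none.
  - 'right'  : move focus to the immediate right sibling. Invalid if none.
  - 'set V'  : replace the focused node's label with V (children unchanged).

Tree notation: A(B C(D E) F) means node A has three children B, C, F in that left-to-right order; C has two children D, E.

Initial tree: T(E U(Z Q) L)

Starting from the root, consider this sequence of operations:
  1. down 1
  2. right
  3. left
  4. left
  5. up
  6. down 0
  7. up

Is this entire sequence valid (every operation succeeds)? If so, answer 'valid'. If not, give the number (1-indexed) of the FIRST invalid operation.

Answer: valid

Derivation:
Step 1 (down 1): focus=U path=1 depth=1 children=['Z', 'Q'] left=['E'] right=['L'] parent=T
Step 2 (right): focus=L path=2 depth=1 children=[] left=['E', 'U'] right=[] parent=T
Step 3 (left): focus=U path=1 depth=1 children=['Z', 'Q'] left=['E'] right=['L'] parent=T
Step 4 (left): focus=E path=0 depth=1 children=[] left=[] right=['U', 'L'] parent=T
Step 5 (up): focus=T path=root depth=0 children=['E', 'U', 'L'] (at root)
Step 6 (down 0): focus=E path=0 depth=1 children=[] left=[] right=['U', 'L'] parent=T
Step 7 (up): focus=T path=root depth=0 children=['E', 'U', 'L'] (at root)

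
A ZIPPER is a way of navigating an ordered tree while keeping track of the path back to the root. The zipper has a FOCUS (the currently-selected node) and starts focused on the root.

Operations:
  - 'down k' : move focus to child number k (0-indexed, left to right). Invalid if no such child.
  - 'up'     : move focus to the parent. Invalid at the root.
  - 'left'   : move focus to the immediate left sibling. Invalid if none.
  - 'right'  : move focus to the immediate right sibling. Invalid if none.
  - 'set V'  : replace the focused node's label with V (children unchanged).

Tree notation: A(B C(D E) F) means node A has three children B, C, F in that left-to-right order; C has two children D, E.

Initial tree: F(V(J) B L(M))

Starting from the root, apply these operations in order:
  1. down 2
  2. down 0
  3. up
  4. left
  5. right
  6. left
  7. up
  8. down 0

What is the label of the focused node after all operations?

Answer: V

Derivation:
Step 1 (down 2): focus=L path=2 depth=1 children=['M'] left=['V', 'B'] right=[] parent=F
Step 2 (down 0): focus=M path=2/0 depth=2 children=[] left=[] right=[] parent=L
Step 3 (up): focus=L path=2 depth=1 children=['M'] left=['V', 'B'] right=[] parent=F
Step 4 (left): focus=B path=1 depth=1 children=[] left=['V'] right=['L'] parent=F
Step 5 (right): focus=L path=2 depth=1 children=['M'] left=['V', 'B'] right=[] parent=F
Step 6 (left): focus=B path=1 depth=1 children=[] left=['V'] right=['L'] parent=F
Step 7 (up): focus=F path=root depth=0 children=['V', 'B', 'L'] (at root)
Step 8 (down 0): focus=V path=0 depth=1 children=['J'] left=[] right=['B', 'L'] parent=F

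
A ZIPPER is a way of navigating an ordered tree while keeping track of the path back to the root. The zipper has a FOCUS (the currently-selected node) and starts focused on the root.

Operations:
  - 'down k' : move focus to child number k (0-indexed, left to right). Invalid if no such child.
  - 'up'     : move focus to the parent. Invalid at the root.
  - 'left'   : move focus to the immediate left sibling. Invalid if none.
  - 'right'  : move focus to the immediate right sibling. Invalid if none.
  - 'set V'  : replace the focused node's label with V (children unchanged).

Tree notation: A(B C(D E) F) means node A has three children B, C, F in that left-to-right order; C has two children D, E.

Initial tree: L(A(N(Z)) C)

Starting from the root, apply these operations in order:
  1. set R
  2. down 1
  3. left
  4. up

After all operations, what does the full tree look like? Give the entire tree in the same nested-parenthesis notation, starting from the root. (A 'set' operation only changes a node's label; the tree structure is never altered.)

Answer: R(A(N(Z)) C)

Derivation:
Step 1 (set R): focus=R path=root depth=0 children=['A', 'C'] (at root)
Step 2 (down 1): focus=C path=1 depth=1 children=[] left=['A'] right=[] parent=R
Step 3 (left): focus=A path=0 depth=1 children=['N'] left=[] right=['C'] parent=R
Step 4 (up): focus=R path=root depth=0 children=['A', 'C'] (at root)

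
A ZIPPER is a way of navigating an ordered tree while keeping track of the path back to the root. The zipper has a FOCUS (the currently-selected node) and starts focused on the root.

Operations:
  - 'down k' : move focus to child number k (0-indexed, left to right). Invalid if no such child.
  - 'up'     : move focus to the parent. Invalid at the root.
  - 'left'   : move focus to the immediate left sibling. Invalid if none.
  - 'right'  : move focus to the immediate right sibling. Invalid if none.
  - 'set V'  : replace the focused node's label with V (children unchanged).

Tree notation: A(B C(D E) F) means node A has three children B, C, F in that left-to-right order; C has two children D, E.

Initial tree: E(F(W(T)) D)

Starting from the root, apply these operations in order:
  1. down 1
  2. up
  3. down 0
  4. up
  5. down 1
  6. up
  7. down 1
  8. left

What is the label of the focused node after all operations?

Answer: F

Derivation:
Step 1 (down 1): focus=D path=1 depth=1 children=[] left=['F'] right=[] parent=E
Step 2 (up): focus=E path=root depth=0 children=['F', 'D'] (at root)
Step 3 (down 0): focus=F path=0 depth=1 children=['W'] left=[] right=['D'] parent=E
Step 4 (up): focus=E path=root depth=0 children=['F', 'D'] (at root)
Step 5 (down 1): focus=D path=1 depth=1 children=[] left=['F'] right=[] parent=E
Step 6 (up): focus=E path=root depth=0 children=['F', 'D'] (at root)
Step 7 (down 1): focus=D path=1 depth=1 children=[] left=['F'] right=[] parent=E
Step 8 (left): focus=F path=0 depth=1 children=['W'] left=[] right=['D'] parent=E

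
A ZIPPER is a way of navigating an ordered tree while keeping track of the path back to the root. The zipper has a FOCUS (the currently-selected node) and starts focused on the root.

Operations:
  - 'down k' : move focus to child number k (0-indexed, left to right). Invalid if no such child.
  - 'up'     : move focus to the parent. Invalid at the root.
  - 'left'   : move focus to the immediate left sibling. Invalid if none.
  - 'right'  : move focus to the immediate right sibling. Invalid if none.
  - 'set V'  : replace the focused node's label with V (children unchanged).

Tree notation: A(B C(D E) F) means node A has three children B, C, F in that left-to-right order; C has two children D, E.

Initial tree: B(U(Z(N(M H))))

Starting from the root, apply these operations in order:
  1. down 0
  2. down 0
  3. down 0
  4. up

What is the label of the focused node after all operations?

Step 1 (down 0): focus=U path=0 depth=1 children=['Z'] left=[] right=[] parent=B
Step 2 (down 0): focus=Z path=0/0 depth=2 children=['N'] left=[] right=[] parent=U
Step 3 (down 0): focus=N path=0/0/0 depth=3 children=['M', 'H'] left=[] right=[] parent=Z
Step 4 (up): focus=Z path=0/0 depth=2 children=['N'] left=[] right=[] parent=U

Answer: Z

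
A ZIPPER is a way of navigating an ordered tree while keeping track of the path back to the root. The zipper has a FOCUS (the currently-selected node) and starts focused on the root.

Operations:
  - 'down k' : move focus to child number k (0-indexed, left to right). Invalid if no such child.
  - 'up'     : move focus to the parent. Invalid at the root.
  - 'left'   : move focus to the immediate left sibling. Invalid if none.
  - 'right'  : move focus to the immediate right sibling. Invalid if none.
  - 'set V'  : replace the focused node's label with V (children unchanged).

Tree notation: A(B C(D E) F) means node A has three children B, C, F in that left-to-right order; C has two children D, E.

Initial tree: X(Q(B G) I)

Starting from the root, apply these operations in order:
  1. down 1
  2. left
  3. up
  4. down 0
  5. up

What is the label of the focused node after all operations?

Step 1 (down 1): focus=I path=1 depth=1 children=[] left=['Q'] right=[] parent=X
Step 2 (left): focus=Q path=0 depth=1 children=['B', 'G'] left=[] right=['I'] parent=X
Step 3 (up): focus=X path=root depth=0 children=['Q', 'I'] (at root)
Step 4 (down 0): focus=Q path=0 depth=1 children=['B', 'G'] left=[] right=['I'] parent=X
Step 5 (up): focus=X path=root depth=0 children=['Q', 'I'] (at root)

Answer: X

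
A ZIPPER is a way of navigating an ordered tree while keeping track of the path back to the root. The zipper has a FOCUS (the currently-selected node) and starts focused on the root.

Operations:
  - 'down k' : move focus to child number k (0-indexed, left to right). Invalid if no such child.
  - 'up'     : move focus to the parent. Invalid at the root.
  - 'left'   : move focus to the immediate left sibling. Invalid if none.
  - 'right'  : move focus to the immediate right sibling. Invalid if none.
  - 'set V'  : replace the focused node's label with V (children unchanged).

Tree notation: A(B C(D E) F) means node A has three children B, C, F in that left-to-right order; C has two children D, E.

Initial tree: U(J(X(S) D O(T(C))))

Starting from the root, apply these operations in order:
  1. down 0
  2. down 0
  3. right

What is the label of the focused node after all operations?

Step 1 (down 0): focus=J path=0 depth=1 children=['X', 'D', 'O'] left=[] right=[] parent=U
Step 2 (down 0): focus=X path=0/0 depth=2 children=['S'] left=[] right=['D', 'O'] parent=J
Step 3 (right): focus=D path=0/1 depth=2 children=[] left=['X'] right=['O'] parent=J

Answer: D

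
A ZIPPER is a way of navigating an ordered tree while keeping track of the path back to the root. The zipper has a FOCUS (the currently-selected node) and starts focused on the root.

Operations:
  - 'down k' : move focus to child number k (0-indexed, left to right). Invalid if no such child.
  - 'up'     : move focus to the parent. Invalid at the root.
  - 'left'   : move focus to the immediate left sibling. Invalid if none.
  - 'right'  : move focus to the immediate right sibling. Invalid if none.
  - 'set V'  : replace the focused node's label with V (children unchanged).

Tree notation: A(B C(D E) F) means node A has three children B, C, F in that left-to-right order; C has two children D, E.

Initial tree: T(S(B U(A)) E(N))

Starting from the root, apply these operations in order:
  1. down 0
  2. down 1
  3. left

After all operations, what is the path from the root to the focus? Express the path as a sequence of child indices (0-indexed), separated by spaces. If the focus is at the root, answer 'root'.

Step 1 (down 0): focus=S path=0 depth=1 children=['B', 'U'] left=[] right=['E'] parent=T
Step 2 (down 1): focus=U path=0/1 depth=2 children=['A'] left=['B'] right=[] parent=S
Step 3 (left): focus=B path=0/0 depth=2 children=[] left=[] right=['U'] parent=S

Answer: 0 0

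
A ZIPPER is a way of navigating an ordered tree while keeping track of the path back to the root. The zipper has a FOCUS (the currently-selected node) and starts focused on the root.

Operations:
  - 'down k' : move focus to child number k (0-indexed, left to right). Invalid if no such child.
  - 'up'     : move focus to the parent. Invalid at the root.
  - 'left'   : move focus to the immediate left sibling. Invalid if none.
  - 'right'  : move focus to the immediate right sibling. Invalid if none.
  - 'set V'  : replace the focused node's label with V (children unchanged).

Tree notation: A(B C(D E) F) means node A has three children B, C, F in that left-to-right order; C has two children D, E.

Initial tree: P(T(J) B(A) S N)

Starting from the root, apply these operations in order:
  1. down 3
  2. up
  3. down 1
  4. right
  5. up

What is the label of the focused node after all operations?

Answer: P

Derivation:
Step 1 (down 3): focus=N path=3 depth=1 children=[] left=['T', 'B', 'S'] right=[] parent=P
Step 2 (up): focus=P path=root depth=0 children=['T', 'B', 'S', 'N'] (at root)
Step 3 (down 1): focus=B path=1 depth=1 children=['A'] left=['T'] right=['S', 'N'] parent=P
Step 4 (right): focus=S path=2 depth=1 children=[] left=['T', 'B'] right=['N'] parent=P
Step 5 (up): focus=P path=root depth=0 children=['T', 'B', 'S', 'N'] (at root)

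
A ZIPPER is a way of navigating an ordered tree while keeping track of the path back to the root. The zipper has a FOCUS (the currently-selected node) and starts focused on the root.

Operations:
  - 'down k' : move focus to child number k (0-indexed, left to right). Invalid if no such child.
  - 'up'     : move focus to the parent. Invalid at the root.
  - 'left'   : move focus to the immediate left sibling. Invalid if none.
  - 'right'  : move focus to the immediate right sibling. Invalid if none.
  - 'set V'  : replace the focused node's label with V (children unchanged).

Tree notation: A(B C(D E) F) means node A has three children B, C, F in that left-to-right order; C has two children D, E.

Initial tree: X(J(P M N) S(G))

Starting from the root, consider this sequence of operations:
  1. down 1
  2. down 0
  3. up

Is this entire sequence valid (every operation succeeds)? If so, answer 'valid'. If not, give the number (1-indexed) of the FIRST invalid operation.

Step 1 (down 1): focus=S path=1 depth=1 children=['G'] left=['J'] right=[] parent=X
Step 2 (down 0): focus=G path=1/0 depth=2 children=[] left=[] right=[] parent=S
Step 3 (up): focus=S path=1 depth=1 children=['G'] left=['J'] right=[] parent=X

Answer: valid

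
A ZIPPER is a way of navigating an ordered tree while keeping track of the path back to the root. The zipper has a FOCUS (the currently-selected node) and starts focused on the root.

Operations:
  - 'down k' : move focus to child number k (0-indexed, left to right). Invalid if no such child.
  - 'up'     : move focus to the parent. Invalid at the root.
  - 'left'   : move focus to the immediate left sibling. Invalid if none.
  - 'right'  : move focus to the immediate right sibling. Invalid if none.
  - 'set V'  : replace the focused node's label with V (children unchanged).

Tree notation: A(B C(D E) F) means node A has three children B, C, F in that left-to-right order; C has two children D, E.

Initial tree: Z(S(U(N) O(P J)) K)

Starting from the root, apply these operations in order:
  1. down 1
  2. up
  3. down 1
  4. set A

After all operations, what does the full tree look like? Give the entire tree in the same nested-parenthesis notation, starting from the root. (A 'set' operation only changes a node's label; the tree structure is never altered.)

Answer: Z(S(U(N) O(P J)) A)

Derivation:
Step 1 (down 1): focus=K path=1 depth=1 children=[] left=['S'] right=[] parent=Z
Step 2 (up): focus=Z path=root depth=0 children=['S', 'K'] (at root)
Step 3 (down 1): focus=K path=1 depth=1 children=[] left=['S'] right=[] parent=Z
Step 4 (set A): focus=A path=1 depth=1 children=[] left=['S'] right=[] parent=Z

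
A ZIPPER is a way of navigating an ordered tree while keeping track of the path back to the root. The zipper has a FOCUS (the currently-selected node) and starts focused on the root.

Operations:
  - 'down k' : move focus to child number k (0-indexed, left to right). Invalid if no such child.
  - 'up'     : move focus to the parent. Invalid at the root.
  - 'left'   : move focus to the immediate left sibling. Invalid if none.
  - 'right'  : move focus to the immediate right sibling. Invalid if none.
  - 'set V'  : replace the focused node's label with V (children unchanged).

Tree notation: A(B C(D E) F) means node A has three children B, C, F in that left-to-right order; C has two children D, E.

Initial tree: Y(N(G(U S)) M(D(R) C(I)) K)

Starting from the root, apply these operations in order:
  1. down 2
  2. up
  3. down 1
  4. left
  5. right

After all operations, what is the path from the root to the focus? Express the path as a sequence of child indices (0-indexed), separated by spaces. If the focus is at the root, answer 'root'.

Step 1 (down 2): focus=K path=2 depth=1 children=[] left=['N', 'M'] right=[] parent=Y
Step 2 (up): focus=Y path=root depth=0 children=['N', 'M', 'K'] (at root)
Step 3 (down 1): focus=M path=1 depth=1 children=['D', 'C'] left=['N'] right=['K'] parent=Y
Step 4 (left): focus=N path=0 depth=1 children=['G'] left=[] right=['M', 'K'] parent=Y
Step 5 (right): focus=M path=1 depth=1 children=['D', 'C'] left=['N'] right=['K'] parent=Y

Answer: 1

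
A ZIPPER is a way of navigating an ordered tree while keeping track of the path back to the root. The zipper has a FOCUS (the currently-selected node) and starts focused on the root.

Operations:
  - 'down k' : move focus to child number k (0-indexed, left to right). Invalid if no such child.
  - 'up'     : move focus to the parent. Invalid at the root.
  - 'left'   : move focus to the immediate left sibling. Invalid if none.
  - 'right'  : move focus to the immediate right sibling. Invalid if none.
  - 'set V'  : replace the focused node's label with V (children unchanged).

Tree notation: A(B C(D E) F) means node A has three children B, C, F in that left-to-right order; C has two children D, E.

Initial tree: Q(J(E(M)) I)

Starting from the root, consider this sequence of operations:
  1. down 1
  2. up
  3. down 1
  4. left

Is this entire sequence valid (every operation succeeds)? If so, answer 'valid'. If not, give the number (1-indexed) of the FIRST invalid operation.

Step 1 (down 1): focus=I path=1 depth=1 children=[] left=['J'] right=[] parent=Q
Step 2 (up): focus=Q path=root depth=0 children=['J', 'I'] (at root)
Step 3 (down 1): focus=I path=1 depth=1 children=[] left=['J'] right=[] parent=Q
Step 4 (left): focus=J path=0 depth=1 children=['E'] left=[] right=['I'] parent=Q

Answer: valid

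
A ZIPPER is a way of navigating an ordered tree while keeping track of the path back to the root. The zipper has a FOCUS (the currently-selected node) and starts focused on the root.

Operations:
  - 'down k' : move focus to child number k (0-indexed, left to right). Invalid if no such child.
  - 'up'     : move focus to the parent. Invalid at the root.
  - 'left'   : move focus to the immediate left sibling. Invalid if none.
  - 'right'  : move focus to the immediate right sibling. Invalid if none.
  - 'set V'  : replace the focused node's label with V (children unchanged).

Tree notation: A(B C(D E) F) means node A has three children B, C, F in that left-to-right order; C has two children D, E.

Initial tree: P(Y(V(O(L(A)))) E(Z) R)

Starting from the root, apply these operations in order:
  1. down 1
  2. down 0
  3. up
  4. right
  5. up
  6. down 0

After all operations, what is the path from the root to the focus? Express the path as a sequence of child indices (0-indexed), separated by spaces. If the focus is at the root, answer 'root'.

Step 1 (down 1): focus=E path=1 depth=1 children=['Z'] left=['Y'] right=['R'] parent=P
Step 2 (down 0): focus=Z path=1/0 depth=2 children=[] left=[] right=[] parent=E
Step 3 (up): focus=E path=1 depth=1 children=['Z'] left=['Y'] right=['R'] parent=P
Step 4 (right): focus=R path=2 depth=1 children=[] left=['Y', 'E'] right=[] parent=P
Step 5 (up): focus=P path=root depth=0 children=['Y', 'E', 'R'] (at root)
Step 6 (down 0): focus=Y path=0 depth=1 children=['V'] left=[] right=['E', 'R'] parent=P

Answer: 0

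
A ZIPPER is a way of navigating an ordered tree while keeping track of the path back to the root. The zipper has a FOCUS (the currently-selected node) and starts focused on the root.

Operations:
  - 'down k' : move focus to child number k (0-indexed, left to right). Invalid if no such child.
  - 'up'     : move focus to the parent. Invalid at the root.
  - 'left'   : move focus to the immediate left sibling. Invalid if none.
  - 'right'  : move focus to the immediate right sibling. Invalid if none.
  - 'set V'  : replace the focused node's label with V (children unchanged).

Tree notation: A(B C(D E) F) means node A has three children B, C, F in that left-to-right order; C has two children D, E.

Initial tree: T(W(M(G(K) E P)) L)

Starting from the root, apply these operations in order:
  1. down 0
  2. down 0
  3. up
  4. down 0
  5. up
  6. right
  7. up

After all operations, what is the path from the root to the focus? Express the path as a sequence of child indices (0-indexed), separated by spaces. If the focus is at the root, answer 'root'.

Step 1 (down 0): focus=W path=0 depth=1 children=['M'] left=[] right=['L'] parent=T
Step 2 (down 0): focus=M path=0/0 depth=2 children=['G', 'E', 'P'] left=[] right=[] parent=W
Step 3 (up): focus=W path=0 depth=1 children=['M'] left=[] right=['L'] parent=T
Step 4 (down 0): focus=M path=0/0 depth=2 children=['G', 'E', 'P'] left=[] right=[] parent=W
Step 5 (up): focus=W path=0 depth=1 children=['M'] left=[] right=['L'] parent=T
Step 6 (right): focus=L path=1 depth=1 children=[] left=['W'] right=[] parent=T
Step 7 (up): focus=T path=root depth=0 children=['W', 'L'] (at root)

Answer: root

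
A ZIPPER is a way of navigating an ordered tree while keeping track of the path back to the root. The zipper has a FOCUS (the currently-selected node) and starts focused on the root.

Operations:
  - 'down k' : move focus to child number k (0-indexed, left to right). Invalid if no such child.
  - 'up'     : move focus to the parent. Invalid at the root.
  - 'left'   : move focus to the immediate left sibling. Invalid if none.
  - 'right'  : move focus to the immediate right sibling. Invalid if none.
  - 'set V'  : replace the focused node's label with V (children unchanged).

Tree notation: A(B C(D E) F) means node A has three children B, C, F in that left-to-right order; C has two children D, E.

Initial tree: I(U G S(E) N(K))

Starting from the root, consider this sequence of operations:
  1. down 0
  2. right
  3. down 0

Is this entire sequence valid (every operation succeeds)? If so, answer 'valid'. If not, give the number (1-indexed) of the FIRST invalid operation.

Answer: 3

Derivation:
Step 1 (down 0): focus=U path=0 depth=1 children=[] left=[] right=['G', 'S', 'N'] parent=I
Step 2 (right): focus=G path=1 depth=1 children=[] left=['U'] right=['S', 'N'] parent=I
Step 3 (down 0): INVALID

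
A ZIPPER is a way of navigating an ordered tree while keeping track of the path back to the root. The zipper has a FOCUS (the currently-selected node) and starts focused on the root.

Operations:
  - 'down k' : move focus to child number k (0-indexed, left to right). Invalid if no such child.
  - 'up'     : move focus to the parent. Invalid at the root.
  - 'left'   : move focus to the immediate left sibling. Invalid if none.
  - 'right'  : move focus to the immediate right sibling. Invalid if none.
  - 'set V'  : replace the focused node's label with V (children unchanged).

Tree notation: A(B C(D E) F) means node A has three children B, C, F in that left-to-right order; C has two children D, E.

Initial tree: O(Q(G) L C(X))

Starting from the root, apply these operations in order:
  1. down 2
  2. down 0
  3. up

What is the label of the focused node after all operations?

Step 1 (down 2): focus=C path=2 depth=1 children=['X'] left=['Q', 'L'] right=[] parent=O
Step 2 (down 0): focus=X path=2/0 depth=2 children=[] left=[] right=[] parent=C
Step 3 (up): focus=C path=2 depth=1 children=['X'] left=['Q', 'L'] right=[] parent=O

Answer: C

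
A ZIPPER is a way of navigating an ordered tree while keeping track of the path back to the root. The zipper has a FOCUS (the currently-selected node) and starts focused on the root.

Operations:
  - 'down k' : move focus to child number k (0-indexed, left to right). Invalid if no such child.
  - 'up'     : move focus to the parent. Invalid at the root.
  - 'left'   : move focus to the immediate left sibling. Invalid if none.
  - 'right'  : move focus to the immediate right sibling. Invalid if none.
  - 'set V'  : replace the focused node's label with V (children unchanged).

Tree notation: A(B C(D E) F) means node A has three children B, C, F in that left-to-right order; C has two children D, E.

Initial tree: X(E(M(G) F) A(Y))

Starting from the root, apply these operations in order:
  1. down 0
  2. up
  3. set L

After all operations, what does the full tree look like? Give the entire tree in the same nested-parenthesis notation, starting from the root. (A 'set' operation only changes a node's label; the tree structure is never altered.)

Step 1 (down 0): focus=E path=0 depth=1 children=['M', 'F'] left=[] right=['A'] parent=X
Step 2 (up): focus=X path=root depth=0 children=['E', 'A'] (at root)
Step 3 (set L): focus=L path=root depth=0 children=['E', 'A'] (at root)

Answer: L(E(M(G) F) A(Y))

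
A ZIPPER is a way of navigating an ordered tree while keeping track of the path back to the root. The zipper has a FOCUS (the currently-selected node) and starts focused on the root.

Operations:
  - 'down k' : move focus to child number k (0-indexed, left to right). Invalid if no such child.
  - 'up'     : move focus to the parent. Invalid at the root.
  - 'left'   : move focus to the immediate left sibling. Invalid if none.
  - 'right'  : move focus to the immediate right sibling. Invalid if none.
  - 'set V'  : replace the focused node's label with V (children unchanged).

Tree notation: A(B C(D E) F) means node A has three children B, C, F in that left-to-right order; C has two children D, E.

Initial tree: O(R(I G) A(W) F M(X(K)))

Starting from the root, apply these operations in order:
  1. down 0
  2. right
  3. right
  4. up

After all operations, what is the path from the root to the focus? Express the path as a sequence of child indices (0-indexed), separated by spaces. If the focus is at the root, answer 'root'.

Step 1 (down 0): focus=R path=0 depth=1 children=['I', 'G'] left=[] right=['A', 'F', 'M'] parent=O
Step 2 (right): focus=A path=1 depth=1 children=['W'] left=['R'] right=['F', 'M'] parent=O
Step 3 (right): focus=F path=2 depth=1 children=[] left=['R', 'A'] right=['M'] parent=O
Step 4 (up): focus=O path=root depth=0 children=['R', 'A', 'F', 'M'] (at root)

Answer: root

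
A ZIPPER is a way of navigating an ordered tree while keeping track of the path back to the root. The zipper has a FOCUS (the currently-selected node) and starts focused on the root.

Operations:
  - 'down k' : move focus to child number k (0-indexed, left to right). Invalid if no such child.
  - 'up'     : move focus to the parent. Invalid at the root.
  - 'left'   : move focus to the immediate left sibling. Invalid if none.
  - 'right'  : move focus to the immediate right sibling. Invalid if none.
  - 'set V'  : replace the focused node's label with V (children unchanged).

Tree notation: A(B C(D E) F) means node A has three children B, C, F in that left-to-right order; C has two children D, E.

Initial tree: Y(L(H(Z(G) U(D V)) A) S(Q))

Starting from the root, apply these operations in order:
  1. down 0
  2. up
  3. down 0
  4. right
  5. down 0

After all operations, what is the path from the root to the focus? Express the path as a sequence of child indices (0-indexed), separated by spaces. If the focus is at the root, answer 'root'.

Answer: 1 0

Derivation:
Step 1 (down 0): focus=L path=0 depth=1 children=['H', 'A'] left=[] right=['S'] parent=Y
Step 2 (up): focus=Y path=root depth=0 children=['L', 'S'] (at root)
Step 3 (down 0): focus=L path=0 depth=1 children=['H', 'A'] left=[] right=['S'] parent=Y
Step 4 (right): focus=S path=1 depth=1 children=['Q'] left=['L'] right=[] parent=Y
Step 5 (down 0): focus=Q path=1/0 depth=2 children=[] left=[] right=[] parent=S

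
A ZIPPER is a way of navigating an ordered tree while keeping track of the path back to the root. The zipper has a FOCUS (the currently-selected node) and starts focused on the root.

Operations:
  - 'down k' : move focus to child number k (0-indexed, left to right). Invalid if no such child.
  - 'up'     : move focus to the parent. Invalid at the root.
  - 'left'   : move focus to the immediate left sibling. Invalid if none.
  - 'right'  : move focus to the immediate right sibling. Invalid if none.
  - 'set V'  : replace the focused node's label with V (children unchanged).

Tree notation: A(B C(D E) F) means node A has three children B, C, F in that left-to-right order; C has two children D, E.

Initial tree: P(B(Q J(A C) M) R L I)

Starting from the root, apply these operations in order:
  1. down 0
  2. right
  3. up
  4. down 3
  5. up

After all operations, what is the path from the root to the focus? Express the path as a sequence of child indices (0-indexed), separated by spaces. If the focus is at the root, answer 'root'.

Answer: root

Derivation:
Step 1 (down 0): focus=B path=0 depth=1 children=['Q', 'J', 'M'] left=[] right=['R', 'L', 'I'] parent=P
Step 2 (right): focus=R path=1 depth=1 children=[] left=['B'] right=['L', 'I'] parent=P
Step 3 (up): focus=P path=root depth=0 children=['B', 'R', 'L', 'I'] (at root)
Step 4 (down 3): focus=I path=3 depth=1 children=[] left=['B', 'R', 'L'] right=[] parent=P
Step 5 (up): focus=P path=root depth=0 children=['B', 'R', 'L', 'I'] (at root)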